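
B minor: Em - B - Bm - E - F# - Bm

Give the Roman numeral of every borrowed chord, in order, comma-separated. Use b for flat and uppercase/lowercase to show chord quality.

In B minor (with V from harmonic minor) the diatonic chords are Bm, C#dim, D, Em, F#, G, A. Em, Bm and F# are all diatonic. B (B–D#–F#) doesn't fit — on degree 1 B minor would have Bm (i). B is the degree-1 chord of B major, so it is the borrowed I. E (E–G#–B) doesn't fit — on degree 4 B minor would have Em (iv). E is the degree-4 chord of B major, so it is the borrowed IV.

I, IV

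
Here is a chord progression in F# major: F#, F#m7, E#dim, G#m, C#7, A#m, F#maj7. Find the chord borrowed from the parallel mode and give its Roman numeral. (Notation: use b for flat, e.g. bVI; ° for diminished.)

In F# major the diatonic chords are F#, G#m, A#m, B, C#, D#m, E#dim. F#, E#dim, G#m, C#7, A#m and F#maj7 all belong to that set. But F#m7 (F#–A–C#–E) is foreign: the diatonic I on degree 1 is F#, whereas F#m7 comes from F# minor. It is labeled i7.

i7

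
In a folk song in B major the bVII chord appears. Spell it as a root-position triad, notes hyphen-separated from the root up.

Scale degree 7 in B major is A#. bVII uses the lowered form, A, taken from B minor. In B minor the chord on A is A–C#–E.

A-C#-E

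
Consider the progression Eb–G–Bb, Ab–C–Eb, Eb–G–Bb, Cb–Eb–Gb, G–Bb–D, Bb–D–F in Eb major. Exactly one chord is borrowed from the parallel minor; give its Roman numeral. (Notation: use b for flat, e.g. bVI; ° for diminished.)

The diatonic triads in Eb major are Eb, Fm, Gm, Ab, Bb, Cm, Ddim. Of the given chords, Eb–G–Bb = Eb, Ab–C–Eb = Ab, G–Bb–D = Gm and Bb–D–F = Bb are diatonic. But Cb–Eb–Gb is foreign: the diatonic vi on degree 6 is Cm, whereas Cb comes from Eb minor. It is labeled bVI.

bVI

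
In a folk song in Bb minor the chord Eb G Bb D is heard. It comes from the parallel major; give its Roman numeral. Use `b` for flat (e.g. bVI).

IVmaj7

The root Eb is the diatonic 4th degree of Bb minor; the borrowing shows in the chord quality. The diatonic chord on degree 4 would be Ebm (iv), but Eb–G–Bb–D is the major-seventh chord from Bb major. As a borrowed chord it is labeled IVmaj7.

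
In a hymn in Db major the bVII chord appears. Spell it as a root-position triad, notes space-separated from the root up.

The root of bVII is the lowered 7th degree: C becomes Cb. Building the major chord from the parallel minor on Cb: Cb–Eb–Gb.

Cb Eb Gb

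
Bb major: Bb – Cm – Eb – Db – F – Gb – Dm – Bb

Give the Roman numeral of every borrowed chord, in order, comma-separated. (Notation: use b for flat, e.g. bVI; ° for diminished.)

Bb major has the diatonic set Bb, Cm, Dm, Eb, F, Gm, Adim. Bb, Cm, Eb, F and Dm all belong to that set. But Db (Db–F–Ab) is foreign: the diatonic iii on degree 3 is Dm, whereas Db comes from Bb minor. It is labeled bIII. Gb (Gb–Bb–Db) is not: scale degree 6 in Bb major carries Gm (vi). In Bb minor the chord on that degree is Gb, so here it functions as bVI, borrowed from the parallel minor.

bIII, bVI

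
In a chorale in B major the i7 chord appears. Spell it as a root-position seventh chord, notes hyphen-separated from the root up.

The root, B, is scale degree 1 — the same note in B major and B minor; only the chord quality changes. Building the minor-seventh chord from the parallel minor on B: B–D–F#–A.

B-D-F#-A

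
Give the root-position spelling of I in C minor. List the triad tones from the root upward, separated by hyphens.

I is built on scale degree 1, which is C in both C minor and its parallel. Stacking thirds in C major on C gives C–E–G.

C-E-G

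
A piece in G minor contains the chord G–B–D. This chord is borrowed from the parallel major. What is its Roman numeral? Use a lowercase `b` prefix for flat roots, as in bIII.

The root G is the diatonic 1st degree of G minor; the borrowing shows in the chord quality. G–B–D is a major chord — the form found in G major, not the diatonic i (Gm). Borrowed into G minor it is written I.

I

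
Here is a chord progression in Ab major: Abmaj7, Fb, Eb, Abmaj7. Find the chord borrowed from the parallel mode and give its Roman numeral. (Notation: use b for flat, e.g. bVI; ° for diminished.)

bVI

The diatonic triads in Ab major are Ab, Bbm, Cm, Db, Eb, Fm, Gdim. Abmaj7 and Eb both belong to that set. Fb (Fb–Ab–Cb) doesn't fit — on degree 6 Ab major would have Fm (vi). Fb is the degree-6 chord of Ab minor, so it is the borrowed bVI.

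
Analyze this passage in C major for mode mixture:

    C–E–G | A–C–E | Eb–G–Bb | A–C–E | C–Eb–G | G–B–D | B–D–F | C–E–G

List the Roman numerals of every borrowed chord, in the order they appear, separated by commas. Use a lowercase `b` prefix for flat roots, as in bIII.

C major has the diatonic set C, Dm, Em, F, G, Am, Bdim. C–E–G = C, A–C–E = Am, G–B–D = G and B–D–F = Bdim all belong to that set. Eb–G–Bb is not: scale degree 3 in C major carries Em (iii). In C minor the chord on that degree is Eb, so here it functions as bIII, borrowed from the parallel minor. But C–Eb–G is foreign: the diatonic I on degree 1 is C, whereas Cm comes from C minor. It is labeled i.

bIII, i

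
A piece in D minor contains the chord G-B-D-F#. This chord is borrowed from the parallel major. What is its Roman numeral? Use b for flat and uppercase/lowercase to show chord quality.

G is scale degree 4 in D minor. Diatonically D minor has Gm (iv) on that degree; G–B–D–F# is instead the major-seventh chord native to D major, so it takes the label IVmaj7.

IVmaj7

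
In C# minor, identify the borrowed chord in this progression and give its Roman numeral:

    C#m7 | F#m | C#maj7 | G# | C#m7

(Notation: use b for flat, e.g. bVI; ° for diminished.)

Imaj7

C# minor has the diatonic set C#m, D#dim, E, F#m, G#, A, B (with V from harmonic minor). C#m7, F#m and G# all belong to that set. C#maj7 (C#–E#–G#–B#) doesn't fit — on degree 1 C# minor would have C#m (i). C#maj7 is the degree-1 chord of C# major, so it is the borrowed Imaj7.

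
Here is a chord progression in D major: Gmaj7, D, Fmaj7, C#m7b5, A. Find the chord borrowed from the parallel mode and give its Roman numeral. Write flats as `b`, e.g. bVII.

bIIImaj7

The diatonic triads in D major are D, Em, F#m, G, A, Bm, C#dim. Gmaj7, D, C#m7b5 and A all belong to that set. Fmaj7 (F–A–C–E) doesn't fit — on degree 3 D major would have F#m (iii). Fmaj7 is the degree-3 chord of D minor, so it is the borrowed bIIImaj7.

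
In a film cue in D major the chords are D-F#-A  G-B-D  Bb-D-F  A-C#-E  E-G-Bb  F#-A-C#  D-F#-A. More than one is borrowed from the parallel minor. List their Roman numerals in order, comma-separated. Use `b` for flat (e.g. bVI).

bVI, ii°

The diatonic triads in D major are D, Em, F#m, G, A, Bm, C#dim. Of the given chords, D–F#–A = D, G–B–D = G, A–C#–E = A and F#–A–C# = F#m are diatonic. But Bb–D–F is foreign: the diatonic vi on degree 6 is Bm, whereas Bb comes from D minor. It is labeled bVI. E–G–Bb is not: scale degree 2 in D major carries Em (ii). In D minor the chord on that degree is Edim, so here it functions as ii°, borrowed from the parallel minor.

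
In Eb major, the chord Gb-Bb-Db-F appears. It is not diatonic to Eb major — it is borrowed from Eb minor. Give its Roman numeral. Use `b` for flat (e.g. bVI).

In Eb major scale degree 3 is G; Gb is its lowered form, from Eb minor. Gb–Bb–Db–F is a major-seventh chord — the form found in Eb minor, not the diatonic iii (Gm). Borrowed into Eb major it is written bIIImaj7.

bIIImaj7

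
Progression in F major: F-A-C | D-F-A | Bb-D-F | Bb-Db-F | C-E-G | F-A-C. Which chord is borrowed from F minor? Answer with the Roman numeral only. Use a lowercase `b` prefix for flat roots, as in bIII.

In F major the diatonic chords are F, Gm, Am, Bb, C, Dm, Edim. F–A–C = F, D–F–A = Dm, Bb–D–F = Bb and C–E–G = C are all diatonic. Bb–Db–F doesn't fit — on degree 4 F major would have Bb (IV). Bbm is the degree-4 chord of F minor, so it is the borrowed iv.

iv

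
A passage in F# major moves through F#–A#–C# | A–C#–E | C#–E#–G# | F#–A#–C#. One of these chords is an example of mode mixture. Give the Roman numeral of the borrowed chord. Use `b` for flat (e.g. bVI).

The diatonic triads in F# major are F#, G#m, A#m, B, C#, D#m, E#dim. F#–A#–C# = F# and C#–E#–G# = C# are both diatonic. But A–C#–E is foreign: the diatonic iii on degree 3 is A#m, whereas A comes from F# minor. It is labeled bIII.

bIII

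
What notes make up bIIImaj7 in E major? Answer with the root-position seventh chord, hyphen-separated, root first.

Scale degree 3 in E major is G#. bIIImaj7 uses the lowered form, G, taken from E minor. Stacking thirds in E minor on G gives G–B–D–F#.

G-B-D-F#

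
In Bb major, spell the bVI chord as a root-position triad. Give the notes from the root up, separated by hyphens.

Gb-Bb-Db

bVI is built on the lowered scale degree 6. In Bb major degree 6 is G; lowered it becomes Gb. Stacking thirds in Bb minor on Gb gives Gb–Bb–Db.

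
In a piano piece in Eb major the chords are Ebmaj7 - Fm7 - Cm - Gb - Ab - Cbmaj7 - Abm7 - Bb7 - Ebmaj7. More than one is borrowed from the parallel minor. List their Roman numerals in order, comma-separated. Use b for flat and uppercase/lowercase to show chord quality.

In Eb major the diatonic chords are Eb, Fm, Gm, Ab, Bb, Cm, Ddim. Ebmaj7, Fm7, Cm, Ab and Bb7 are all diatonic. But Gb (Gb–Bb–Db) is foreign: the diatonic iii on degree 3 is Gm, whereas Gb comes from Eb minor. It is labeled bIII. Cbmaj7 (Cb–Eb–Gb–Bb) is not: scale degree 6 in Eb major carries Cm (vi). In Eb minor the chord on that degree is Cbmaj7, so here it functions as bVImaj7, borrowed from the parallel minor. But Abm7 (Ab–Cb–Eb–Gb) is foreign: the diatonic IV on degree 4 is Ab, whereas Abm7 comes from Eb minor. It is labeled iv7.

bIII, bVImaj7, iv7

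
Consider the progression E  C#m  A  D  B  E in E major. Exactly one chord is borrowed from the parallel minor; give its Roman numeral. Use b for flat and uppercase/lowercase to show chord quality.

bVII

In E major the diatonic chords are E, F#m, G#m, A, B, C#m, D#dim. Of the given chords, E, C#m, A and B are diatonic. D (D–F#–A) is not: scale degree 7 in E major carries D#dim (vii°). In E minor the chord on that degree is D, so here it functions as bVII, borrowed from the parallel minor.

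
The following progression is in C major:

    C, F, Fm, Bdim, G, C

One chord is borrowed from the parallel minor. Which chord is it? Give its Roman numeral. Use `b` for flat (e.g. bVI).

In C major the diatonic chords are C, Dm, Em, F, G, Am, Bdim. C, F, Bdim and G all belong to that set. Fm (F–Ab–C) is not: scale degree 4 in C major carries F (IV). In C minor the chord on that degree is Fm, so here it functions as iv, borrowed from the parallel minor.

iv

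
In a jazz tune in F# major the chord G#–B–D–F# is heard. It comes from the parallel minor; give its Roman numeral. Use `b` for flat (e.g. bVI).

iiø7

G# is scale degree 2 in F# major. G#–B–D–F# is a half-diminished-seventh chord — the form found in F# minor, not the diatonic ii (G#m). Borrowed into F# major it is written iiø7.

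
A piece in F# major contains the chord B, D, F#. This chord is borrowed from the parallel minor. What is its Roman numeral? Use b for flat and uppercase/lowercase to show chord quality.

iv

B is scale degree 4 in F# major. Diatonically F# major has B (IV) on that degree; B–D–F# is instead the minor chord native to F# minor, so it takes the label iv.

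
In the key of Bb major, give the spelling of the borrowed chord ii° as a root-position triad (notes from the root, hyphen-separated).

The root, C, is scale degree 2 — the same note in Bb major and Bb minor; only the chord quality changes. Building the diminished chord from the parallel minor on C: C–Eb–Gb.

C-Eb-Gb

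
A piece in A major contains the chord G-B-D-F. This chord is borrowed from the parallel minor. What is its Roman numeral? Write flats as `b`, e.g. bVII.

bVII7

G is the lowered form of scale degree 7 in A major (the diatonic degree 7 is G#). G–B–D–F is a dominant-seventh chord — the form found in A minor, not the diatonic vii° (G#dim). Borrowed into A major it is written bVII7.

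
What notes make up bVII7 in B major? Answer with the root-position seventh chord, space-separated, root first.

A C# E G

bVII7 is built on the lowered scale degree 7. In B major degree 7 is A#; lowered it becomes A. Building the dominant-seventh chord from the parallel minor on A: A–C#–E–G.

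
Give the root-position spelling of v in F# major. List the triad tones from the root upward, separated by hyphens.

C#-E-G#

v is built on scale degree 5, which is C# in both F# major and its parallel. Building the minor chord from the parallel minor on C#: C#–E–G#.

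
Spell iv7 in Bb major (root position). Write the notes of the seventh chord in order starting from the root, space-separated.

Eb Gb Bb Db

iv7 is built on scale degree 4, which is Eb in both Bb major and its parallel. Stacking thirds in Bb minor on Eb gives Eb–Gb–Bb–Db.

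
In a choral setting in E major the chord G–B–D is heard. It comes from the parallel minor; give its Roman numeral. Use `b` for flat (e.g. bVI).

G is the lowered form of scale degree 3 in E major (the diatonic degree 3 is G#). The diatonic chord on degree 3 would be G#m (iii), but G–B–D is the major chord from E minor. As a borrowed chord it is labeled bIII.

bIII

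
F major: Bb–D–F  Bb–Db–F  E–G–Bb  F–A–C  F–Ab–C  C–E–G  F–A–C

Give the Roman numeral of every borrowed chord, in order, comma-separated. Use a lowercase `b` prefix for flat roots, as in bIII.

iv, i

In F major the diatonic chords are F, Gm, Am, Bb, C, Dm, Edim. Bb–D–F = Bb, E–G–Bb = Edim, F–A–C = F and C–E–G = C all belong to that set. Bb–Db–F doesn't fit — on degree 4 F major would have Bb (IV). Bbm is the degree-4 chord of F minor, so it is the borrowed iv. F–Ab–C is not: scale degree 1 in F major carries F (I). In F minor the chord on that degree is Fm, so here it functions as i, borrowed from the parallel minor.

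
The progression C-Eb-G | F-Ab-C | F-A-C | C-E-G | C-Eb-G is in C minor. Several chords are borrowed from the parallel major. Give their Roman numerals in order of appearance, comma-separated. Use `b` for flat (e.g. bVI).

IV, I

The diatonic triads in C minor (with V from harmonic minor) are Cm, Ddim, Eb, Fm, G, Ab, Bb. C–Eb–G = Cm and F–Ab–C = Fm both belong to that set. F–A–C is not: scale degree 4 in C minor carries Fm (iv). In C major the chord on that degree is F, so here it functions as IV, borrowed from the parallel major. C–E–G is not: scale degree 1 in C minor carries Cm (i). In C major the chord on that degree is C, so here it functions as I, borrowed from the parallel major.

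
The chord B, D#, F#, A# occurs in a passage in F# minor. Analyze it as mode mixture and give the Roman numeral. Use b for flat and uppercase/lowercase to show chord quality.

IVmaj7

B is scale degree 4 in F# minor. Diatonically F# minor has Bm (iv) on that degree; B–D#–F#–A# is instead the major-seventh chord native to F# major, so it takes the label IVmaj7.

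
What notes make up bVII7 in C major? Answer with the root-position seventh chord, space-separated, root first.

Bb D F Ab

bVII7 is built on the lowered scale degree 7. In C major degree 7 is B; lowered it becomes Bb. Building the dominant-seventh chord from the parallel minor on Bb: Bb–D–F–Ab.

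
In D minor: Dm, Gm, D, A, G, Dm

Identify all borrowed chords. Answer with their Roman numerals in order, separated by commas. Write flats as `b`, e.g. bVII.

The diatonic triads in D minor (with V from harmonic minor) are Dm, Edim, F, Gm, A, Bb, C. Dm, Gm and A all belong to that set. But D (D–F#–A) is foreign: the diatonic i on degree 1 is Dm, whereas D comes from D major. It is labeled I. But G (G–B–D) is foreign: the diatonic iv on degree 4 is Gm, whereas G comes from D major. It is labeled IV.

I, IV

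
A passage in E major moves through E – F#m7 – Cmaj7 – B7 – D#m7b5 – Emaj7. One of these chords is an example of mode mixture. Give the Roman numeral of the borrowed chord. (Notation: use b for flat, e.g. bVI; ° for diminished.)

bVImaj7

The diatonic triads in E major are E, F#m, G#m, A, B, C#m, D#dim. Of the given chords, E, F#m7, B7, D#m7b5 and Emaj7 are diatonic. But Cmaj7 (C–E–G–B) is foreign: the diatonic vi on degree 6 is C#m, whereas Cmaj7 comes from E minor. It is labeled bVImaj7.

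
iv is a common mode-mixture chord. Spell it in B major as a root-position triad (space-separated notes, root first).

E G B

The root, E, is scale degree 4 — the same note in B major and B minor; only the chord quality changes. In B minor the chord on E is E–G–B.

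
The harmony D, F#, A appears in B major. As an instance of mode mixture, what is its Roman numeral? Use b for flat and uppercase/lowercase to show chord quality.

bIII

D is the lowered form of scale degree 3 in B major (the diatonic degree 3 is D#). The diatonic chord on degree 3 would be D#m (iii), but D–F#–A is the major chord from B minor. As a borrowed chord it is labeled bIII.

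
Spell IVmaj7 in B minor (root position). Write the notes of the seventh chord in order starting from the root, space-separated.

The root, E, is scale degree 4 — the same note in B minor and B major; only the chord quality changes. Building the major-seventh chord from the parallel major on E: E–G#–B–D#.

E G# B D#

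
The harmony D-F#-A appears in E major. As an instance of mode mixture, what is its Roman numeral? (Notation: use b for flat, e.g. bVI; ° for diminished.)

bVII

D is the lowered form of scale degree 7 in E major (the diatonic degree 7 is D#). D–F#–A is a major chord — the form found in E minor, not the diatonic vii° (D#dim). Borrowed into E major it is written bVII.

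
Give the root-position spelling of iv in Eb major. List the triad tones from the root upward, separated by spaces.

Ab Cb Eb

The root, Ab, is scale degree 4 — the same note in Eb major and Eb minor; only the chord quality changes. In Eb minor the chord on Ab is Ab–Cb–Eb.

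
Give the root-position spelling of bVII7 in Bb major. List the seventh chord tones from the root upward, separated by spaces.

Scale degree 7 in Bb major is A. bVII7 uses the lowered form, Ab, taken from Bb minor. Stacking thirds in Bb minor on Ab gives Ab–C–Eb–Gb.

Ab C Eb Gb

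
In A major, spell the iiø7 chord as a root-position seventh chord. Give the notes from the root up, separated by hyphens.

iiø7 is built on scale degree 2, which is B in both A major and its parallel. Stacking thirds in A minor on B gives B–D–F–A.

B-D-F-A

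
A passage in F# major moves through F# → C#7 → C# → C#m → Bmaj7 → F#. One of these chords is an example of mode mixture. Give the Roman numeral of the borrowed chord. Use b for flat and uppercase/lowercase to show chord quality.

v

F# major has the diatonic set F#, G#m, A#m, B, C#, D#m, E#dim. Of the given chords, F#, C#7, C# and Bmaj7 are diatonic. C#m (C#–E–G#) is not: scale degree 5 in F# major carries C# (V). In F# minor the chord on that degree is C#m, so here it functions as v, borrowed from the parallel minor.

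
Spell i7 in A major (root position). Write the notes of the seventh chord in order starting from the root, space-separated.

A C E G

The root, A, is scale degree 1 — the same note in A major and A minor; only the chord quality changes. Building the minor-seventh chord from the parallel minor on A: A–C–E–G.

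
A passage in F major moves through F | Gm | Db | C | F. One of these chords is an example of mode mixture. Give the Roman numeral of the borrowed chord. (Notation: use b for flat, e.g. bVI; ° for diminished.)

bVI

In F major the diatonic chords are F, Gm, Am, Bb, C, Dm, Edim. F, Gm and C all belong to that set. Db (Db–F–Ab) doesn't fit — on degree 6 F major would have Dm (vi). Db is the degree-6 chord of F minor, so it is the borrowed bVI.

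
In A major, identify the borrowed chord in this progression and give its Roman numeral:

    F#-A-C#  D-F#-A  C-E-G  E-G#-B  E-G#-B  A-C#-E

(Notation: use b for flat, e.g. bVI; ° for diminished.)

A major has the diatonic set A, Bm, C#m, D, E, F#m, G#dim. F#–A–C# = F#m, D–F#–A = D, E–G#–B = E and A–C#–E = A are all diatonic. But C–E–G is foreign: the diatonic iii on degree 3 is C#m, whereas C comes from A minor. It is labeled bIII.

bIII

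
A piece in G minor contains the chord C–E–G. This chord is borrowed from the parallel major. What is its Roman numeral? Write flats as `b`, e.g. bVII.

The root C is the diatonic 4th degree of G minor; the borrowing shows in the chord quality. Diatonically G minor has Cm (iv) on that degree; C–E–G is instead the major chord native to G major, so it takes the label IV.

IV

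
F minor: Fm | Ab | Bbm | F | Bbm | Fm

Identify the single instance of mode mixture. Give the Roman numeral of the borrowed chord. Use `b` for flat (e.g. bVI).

In F minor (with V from harmonic minor) the diatonic chords are Fm, Gdim, Ab, Bbm, C, Db, Eb. Of the given chords, Fm, Ab and Bbm are diatonic. F (F–A–C) is not: scale degree 1 in F minor carries Fm (i). In F major the chord on that degree is F, so here it functions as I, borrowed from the parallel major.

I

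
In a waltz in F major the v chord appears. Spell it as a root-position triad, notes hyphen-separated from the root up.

C-Eb-G

v is built on scale degree 5, which is C in both F major and its parallel. Building the minor chord from the parallel minor on C: C–Eb–G.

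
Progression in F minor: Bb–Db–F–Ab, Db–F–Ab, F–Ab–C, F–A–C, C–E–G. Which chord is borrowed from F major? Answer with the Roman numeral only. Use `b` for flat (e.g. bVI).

The diatonic triads in F minor (with V from harmonic minor) are Fm, Gdim, Ab, Bbm, C, Db, Eb. Bb–Db–F–Ab = Bbm7, Db–F–Ab = Db, F–Ab–C = Fm and C–E–G = C all belong to that set. F–A–C is not: scale degree 1 in F minor carries Fm (i). In F major the chord on that degree is F, so here it functions as I, borrowed from the parallel major.

I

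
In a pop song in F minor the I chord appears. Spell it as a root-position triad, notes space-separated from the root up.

F A C

The root, F, is scale degree 1 — the same note in F minor and F major; only the chord quality changes. In F major the chord on F is F–A–C.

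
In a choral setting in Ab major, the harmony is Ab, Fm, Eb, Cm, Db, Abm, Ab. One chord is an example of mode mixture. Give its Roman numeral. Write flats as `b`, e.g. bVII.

In Ab major the diatonic chords are Ab, Bbm, Cm, Db, Eb, Fm, Gdim. Ab, Fm, Eb, Cm and Db all belong to that set. But Abm (Ab–Cb–Eb) is foreign: the diatonic I on degree 1 is Ab, whereas Abm comes from Ab minor. It is labeled i.

i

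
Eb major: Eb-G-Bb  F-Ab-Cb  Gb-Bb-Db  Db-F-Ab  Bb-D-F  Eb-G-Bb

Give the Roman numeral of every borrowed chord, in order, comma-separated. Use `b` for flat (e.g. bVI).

The diatonic triads in Eb major are Eb, Fm, Gm, Ab, Bb, Cm, Ddim. Eb–G–Bb = Eb and Bb–D–F = Bb are both diatonic. F–Ab–Cb doesn't fit — on degree 2 Eb major would have Fm (ii). Fdim is the degree-2 chord of Eb minor, so it is the borrowed ii°. But Gb–Bb–Db is foreign: the diatonic iii on degree 3 is Gm, whereas Gb comes from Eb minor. It is labeled bIII. But Db–F–Ab is foreign: the diatonic vii° on degree 7 is Ddim, whereas Db comes from Eb minor. It is labeled bVII.

ii°, bIII, bVII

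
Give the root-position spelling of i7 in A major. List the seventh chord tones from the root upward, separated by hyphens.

A-C-E-G

The root, A, is scale degree 1 — the same note in A major and A minor; only the chord quality changes. Stacking thirds in A minor on A gives A–C–E–G.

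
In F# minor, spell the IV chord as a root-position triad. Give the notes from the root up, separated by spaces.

B D# F#

The root, B, is scale degree 4 — the same note in F# minor and F# major; only the chord quality changes. Stacking thirds in F# major on B gives B–D#–F#.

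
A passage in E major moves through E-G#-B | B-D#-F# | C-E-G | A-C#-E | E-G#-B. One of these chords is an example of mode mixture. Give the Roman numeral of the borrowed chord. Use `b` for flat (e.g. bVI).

bVI

In E major the diatonic chords are E, F#m, G#m, A, B, C#m, D#dim. E–G#–B = E, B–D#–F# = B and A–C#–E = A all belong to that set. But C–E–G is foreign: the diatonic vi on degree 6 is C#m, whereas C comes from E minor. It is labeled bVI.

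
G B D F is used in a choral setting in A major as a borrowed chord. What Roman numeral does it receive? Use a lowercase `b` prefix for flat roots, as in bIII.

bVII7

The root G is the lowered 7th scale degree — diatonically A major has G# there. Diatonically A major has G#dim (vii°) on that degree; G–B–D–F is instead the dominant-seventh chord native to A minor, so it takes the label bVII7.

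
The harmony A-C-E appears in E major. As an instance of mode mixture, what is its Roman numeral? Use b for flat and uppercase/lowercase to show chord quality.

iv

A is scale degree 4 in E major. Diatonically E major has A (IV) on that degree; A–C–E is instead the minor chord native to E minor, so it takes the label iv.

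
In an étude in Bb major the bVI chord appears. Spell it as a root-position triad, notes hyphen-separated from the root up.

Gb-Bb-Db

bVI is built on the lowered scale degree 6. In Bb major degree 6 is G; lowered it becomes Gb. Building the major chord from the parallel minor on Gb: Gb–Bb–Db.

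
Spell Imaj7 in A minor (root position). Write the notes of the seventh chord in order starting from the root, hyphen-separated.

Imaj7 is built on scale degree 1, which is A in both A minor and its parallel. Building the major-seventh chord from the parallel major on A: A–C#–E–G#.

A-C#-E-G#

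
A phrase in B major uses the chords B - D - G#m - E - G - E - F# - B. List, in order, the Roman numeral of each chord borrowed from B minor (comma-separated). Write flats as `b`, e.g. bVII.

bIII, bVI

The diatonic triads in B major are B, C#m, D#m, E, F#, G#m, A#dim. B, G#m, E and F# all belong to that set. D (D–F#–A) is not: scale degree 3 in B major carries D#m (iii). In B minor the chord on that degree is D, so here it functions as bIII, borrowed from the parallel minor. But G (G–B–D) is foreign: the diatonic vi on degree 6 is G#m, whereas G comes from B minor. It is labeled bVI.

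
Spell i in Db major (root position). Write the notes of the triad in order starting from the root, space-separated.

Db Fb Ab

The root, Db, is scale degree 1 — the same note in Db major and Db minor; only the chord quality changes. Building the minor chord from the parallel minor on Db: Db–Fb–Ab.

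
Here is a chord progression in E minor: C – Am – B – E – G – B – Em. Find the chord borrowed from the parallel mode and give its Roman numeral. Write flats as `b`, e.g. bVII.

In E minor (with V from harmonic minor) the diatonic chords are Em, F#dim, G, Am, B, C, D. C, Am, B, G and Em are all diatonic. But E (E–G#–B) is foreign: the diatonic i on degree 1 is Em, whereas E comes from E major. It is labeled I.

I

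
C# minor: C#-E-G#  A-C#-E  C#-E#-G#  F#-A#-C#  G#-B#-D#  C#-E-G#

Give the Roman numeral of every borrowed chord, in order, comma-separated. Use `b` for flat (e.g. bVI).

C# minor has the diatonic set C#m, D#dim, E, F#m, G#, A, B (with V from harmonic minor). Of the given chords, C#–E–G# = C#m, A–C#–E = A and G#–B#–D# = G# are diatonic. C#–E#–G# doesn't fit — on degree 1 C# minor would have C#m (i). C# is the degree-1 chord of C# major, so it is the borrowed I. F#–A#–C# is not: scale degree 4 in C# minor carries F#m (iv). In C# major the chord on that degree is F#, so here it functions as IV, borrowed from the parallel major.

I, IV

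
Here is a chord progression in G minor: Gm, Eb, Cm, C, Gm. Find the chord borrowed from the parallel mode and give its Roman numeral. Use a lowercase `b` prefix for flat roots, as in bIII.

In G minor (with V from harmonic minor) the diatonic chords are Gm, Adim, Bb, Cm, D, Eb, F. Gm, Eb and Cm all belong to that set. C (C–E–G) doesn't fit — on degree 4 G minor would have Cm (iv). C is the degree-4 chord of G major, so it is the borrowed IV.

IV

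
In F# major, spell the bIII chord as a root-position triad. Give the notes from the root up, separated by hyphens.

A-C#-E

bIII is built on the lowered scale degree 3. In F# major degree 3 is A#; lowered it becomes A. Stacking thirds in F# minor on A gives A–C#–E.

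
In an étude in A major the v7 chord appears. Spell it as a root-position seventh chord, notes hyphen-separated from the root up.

v7 is built on scale degree 5, which is E in both A major and its parallel. Building the minor-seventh chord from the parallel minor on E: E–G–B–D.

E-G-B-D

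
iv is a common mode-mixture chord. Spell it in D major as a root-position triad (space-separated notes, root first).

iv is built on scale degree 4, which is G in both D major and its parallel. In D minor the chord on G is G–Bb–D.

G Bb D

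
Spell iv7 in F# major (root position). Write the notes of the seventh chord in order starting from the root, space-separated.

B D F# A

iv7 is built on scale degree 4, which is B in both F# major and its parallel. In F# minor the chord on B is B–D–F#–A.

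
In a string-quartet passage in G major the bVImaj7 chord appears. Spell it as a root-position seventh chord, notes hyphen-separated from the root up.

Eb-G-Bb-D

The root of bVImaj7 is the lowered 6th degree: E becomes Eb. Stacking thirds in G minor on Eb gives Eb–G–Bb–D.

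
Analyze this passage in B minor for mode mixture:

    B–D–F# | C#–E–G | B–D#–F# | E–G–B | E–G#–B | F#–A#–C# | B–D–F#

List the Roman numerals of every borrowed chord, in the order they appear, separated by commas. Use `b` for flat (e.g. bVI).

B minor has the diatonic set Bm, C#dim, D, Em, F#, G, A (with V from harmonic minor). B–D–F# = Bm, C#–E–G = C#dim, E–G–B = Em and F#–A#–C# = F# are all diatonic. But B–D#–F# is foreign: the diatonic i on degree 1 is Bm, whereas B comes from B major. It is labeled I. E–G#–B is not: scale degree 4 in B minor carries Em (iv). In B major the chord on that degree is E, so here it functions as IV, borrowed from the parallel major.

I, IV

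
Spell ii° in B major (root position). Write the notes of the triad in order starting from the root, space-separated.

C# E G

The root, C#, is scale degree 2 — the same note in B major and B minor; only the chord quality changes. Stacking thirds in B minor on C# gives C#–E–G.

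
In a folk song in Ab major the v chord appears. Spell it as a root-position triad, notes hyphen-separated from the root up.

v is built on scale degree 5, which is Eb in both Ab major and its parallel. In Ab minor the chord on Eb is Eb–Gb–Bb.

Eb-Gb-Bb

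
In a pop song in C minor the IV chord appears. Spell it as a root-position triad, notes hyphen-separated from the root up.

The root, F, is scale degree 4 — the same note in C minor and C major; only the chord quality changes. Stacking thirds in C major on F gives F–A–C.

F-A-C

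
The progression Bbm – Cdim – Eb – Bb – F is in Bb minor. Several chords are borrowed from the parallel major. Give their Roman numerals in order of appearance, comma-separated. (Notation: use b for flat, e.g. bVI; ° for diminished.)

IV, I

The diatonic triads in Bb minor (with V from harmonic minor) are Bbm, Cdim, Db, Ebm, F, Gb, Ab. Bbm, Cdim and F are all diatonic. But Eb (Eb–G–Bb) is foreign: the diatonic iv on degree 4 is Ebm, whereas Eb comes from Bb major. It is labeled IV. But Bb (Bb–D–F) is foreign: the diatonic i on degree 1 is Bbm, whereas Bb comes from Bb major. It is labeled I.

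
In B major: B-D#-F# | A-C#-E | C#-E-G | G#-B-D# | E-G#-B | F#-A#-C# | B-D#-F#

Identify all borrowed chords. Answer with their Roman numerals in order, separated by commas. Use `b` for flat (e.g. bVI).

bVII, ii°

In B major the diatonic chords are B, C#m, D#m, E, F#, G#m, A#dim. Of the given chords, B–D#–F# = B, G#–B–D# = G#m, E–G#–B = E and F#–A#–C# = F# are diatonic. A–C#–E doesn't fit — on degree 7 B major would have A#dim (vii°). A is the degree-7 chord of B minor, so it is the borrowed bVII. But C#–E–G is foreign: the diatonic ii on degree 2 is C#m, whereas C#dim comes from B minor. It is labeled ii°.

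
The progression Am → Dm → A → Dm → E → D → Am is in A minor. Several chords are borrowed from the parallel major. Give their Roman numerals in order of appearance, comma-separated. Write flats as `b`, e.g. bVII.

In A minor (with V from harmonic minor) the diatonic chords are Am, Bdim, C, Dm, E, F, G. Am, Dm and E are all diatonic. A (A–C#–E) doesn't fit — on degree 1 A minor would have Am (i). A is the degree-1 chord of A major, so it is the borrowed I. But D (D–F#–A) is foreign: the diatonic iv on degree 4 is Dm, whereas D comes from A major. It is labeled IV.

I, IV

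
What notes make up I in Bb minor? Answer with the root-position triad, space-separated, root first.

Bb D F

I is built on scale degree 1, which is Bb in both Bb minor and its parallel. Building the major chord from the parallel major on Bb: Bb–D–F.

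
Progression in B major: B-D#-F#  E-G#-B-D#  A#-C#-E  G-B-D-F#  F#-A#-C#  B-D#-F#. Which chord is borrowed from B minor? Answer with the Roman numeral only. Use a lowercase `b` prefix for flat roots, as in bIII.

bVImaj7

B major has the diatonic set B, C#m, D#m, E, F#, G#m, A#dim. B–D#–F# = B, E–G#–B–D# = Emaj7, A#–C#–E = A#dim and F#–A#–C# = F# are all diatonic. G–B–D–F# doesn't fit — on degree 6 B major would have G#m (vi). Gmaj7 is the degree-6 chord of B minor, so it is the borrowed bVImaj7.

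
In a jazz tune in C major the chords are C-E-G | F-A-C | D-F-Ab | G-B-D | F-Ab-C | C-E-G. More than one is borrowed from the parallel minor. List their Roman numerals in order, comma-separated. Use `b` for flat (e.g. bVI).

ii°, iv

C major has the diatonic set C, Dm, Em, F, G, Am, Bdim. C–E–G = C, F–A–C = F and G–B–D = G are all diatonic. D–F–Ab is not: scale degree 2 in C major carries Dm (ii). In C minor the chord on that degree is Ddim, so here it functions as ii°, borrowed from the parallel minor. But F–Ab–C is foreign: the diatonic IV on degree 4 is F, whereas Fm comes from C minor. It is labeled iv.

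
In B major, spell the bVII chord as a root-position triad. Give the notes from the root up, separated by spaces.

A C# E

The root of bVII is the lowered 7th degree: A# becomes A. In B minor the chord on A is A–C#–E.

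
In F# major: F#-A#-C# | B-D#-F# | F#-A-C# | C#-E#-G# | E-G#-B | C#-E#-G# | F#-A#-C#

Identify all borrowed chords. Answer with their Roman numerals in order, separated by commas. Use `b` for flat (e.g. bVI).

F# major has the diatonic set F#, G#m, A#m, B, C#, D#m, E#dim. F#–A#–C# = F#, B–D#–F# = B and C#–E#–G# = C# all belong to that set. But F#–A–C# is foreign: the diatonic I on degree 1 is F#, whereas F#m comes from F# minor. It is labeled i. E–G#–B is not: scale degree 7 in F# major carries E#dim (vii°). In F# minor the chord on that degree is E, so here it functions as bVII, borrowed from the parallel minor.

i, bVII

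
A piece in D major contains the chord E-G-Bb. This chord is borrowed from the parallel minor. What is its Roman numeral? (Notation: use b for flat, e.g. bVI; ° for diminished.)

E is scale degree 2 in D major. E–G–Bb is a diminished chord — the form found in D minor, not the diatonic ii (Em). Borrowed into D major it is written ii°.

ii°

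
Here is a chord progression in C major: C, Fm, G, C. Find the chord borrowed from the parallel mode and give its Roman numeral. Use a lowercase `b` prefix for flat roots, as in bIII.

In C major the diatonic chords are C, Dm, Em, F, G, Am, Bdim. C and G are both diatonic. But Fm (F–Ab–C) is foreign: the diatonic IV on degree 4 is F, whereas Fm comes from C minor. It is labeled iv.

iv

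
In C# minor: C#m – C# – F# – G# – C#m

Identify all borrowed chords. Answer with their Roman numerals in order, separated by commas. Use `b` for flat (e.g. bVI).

I, IV

C# minor has the diatonic set C#m, D#dim, E, F#m, G#, A, B (with V from harmonic minor). C#m and G# both belong to that set. C# (C#–E#–G#) is not: scale degree 1 in C# minor carries C#m (i). In C# major the chord on that degree is C#, so here it functions as I, borrowed from the parallel major. But F# (F#–A#–C#) is foreign: the diatonic iv on degree 4 is F#m, whereas F# comes from C# major. It is labeled IV.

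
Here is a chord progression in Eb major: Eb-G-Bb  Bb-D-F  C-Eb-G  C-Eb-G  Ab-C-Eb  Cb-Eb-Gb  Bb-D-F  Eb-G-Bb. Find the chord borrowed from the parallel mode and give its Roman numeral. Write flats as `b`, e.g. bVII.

In Eb major the diatonic chords are Eb, Fm, Gm, Ab, Bb, Cm, Ddim. Of the given chords, Eb–G–Bb = Eb, Bb–D–F = Bb, C–Eb–G = Cm and Ab–C–Eb = Ab are diatonic. But Cb–Eb–Gb is foreign: the diatonic vi on degree 6 is Cm, whereas Cb comes from Eb minor. It is labeled bVI.

bVI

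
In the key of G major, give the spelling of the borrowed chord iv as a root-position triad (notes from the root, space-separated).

The root, C, is scale degree 4 — the same note in G major and G minor; only the chord quality changes. Stacking thirds in G minor on C gives C–Eb–G.

C Eb G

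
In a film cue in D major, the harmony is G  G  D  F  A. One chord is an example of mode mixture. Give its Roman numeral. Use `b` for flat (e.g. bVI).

In D major the diatonic chords are D, Em, F#m, G, A, Bm, C#dim. Of the given chords, G, D and A are diatonic. F (F–A–C) doesn't fit — on degree 3 D major would have F#m (iii). F is the degree-3 chord of D minor, so it is the borrowed bIII.

bIII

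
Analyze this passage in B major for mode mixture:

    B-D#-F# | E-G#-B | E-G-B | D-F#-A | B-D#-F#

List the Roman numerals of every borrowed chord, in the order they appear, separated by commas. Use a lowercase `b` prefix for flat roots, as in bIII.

In B major the diatonic chords are B, C#m, D#m, E, F#, G#m, A#dim. Of the given chords, B–D#–F# = B and E–G#–B = E are diatonic. But E–G–B is foreign: the diatonic IV on degree 4 is E, whereas Em comes from B minor. It is labeled iv. D–F#–A doesn't fit — on degree 3 B major would have D#m (iii). D is the degree-3 chord of B minor, so it is the borrowed bIII.

iv, bIII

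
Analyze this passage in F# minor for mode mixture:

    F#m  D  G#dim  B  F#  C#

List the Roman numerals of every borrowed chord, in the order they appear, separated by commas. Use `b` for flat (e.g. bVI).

IV, I

F# minor has the diatonic set F#m, G#dim, A, Bm, C#, D, E (with V from harmonic minor). F#m, D, G#dim and C# all belong to that set. But B (B–D#–F#) is foreign: the diatonic iv on degree 4 is Bm, whereas B comes from F# major. It is labeled IV. But F# (F#–A#–C#) is foreign: the diatonic i on degree 1 is F#m, whereas F# comes from F# major. It is labeled I.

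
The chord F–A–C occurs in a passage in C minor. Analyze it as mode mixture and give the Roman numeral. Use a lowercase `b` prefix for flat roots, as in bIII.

IV

F is scale degree 4 in C minor. The diatonic chord on degree 4 would be Fm (iv), but F–A–C is the major chord from C major. As a borrowed chord it is labeled IV.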